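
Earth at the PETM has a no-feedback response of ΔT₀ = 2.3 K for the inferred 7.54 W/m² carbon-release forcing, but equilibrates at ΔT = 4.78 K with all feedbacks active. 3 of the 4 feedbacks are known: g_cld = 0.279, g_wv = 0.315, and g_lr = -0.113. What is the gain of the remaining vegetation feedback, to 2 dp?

Amplification A = ΔT/ΔT₀ = 4.78/2.3 = 2.078.
Total gain g = 1 − 1/A = 1 − 1/2.078 = 0.5188.
Known gains sum to 0.279 + 0.315 − 0.113 = 0.481.
g_veg = 0.5188 − 0.481 = 0.04.

0.04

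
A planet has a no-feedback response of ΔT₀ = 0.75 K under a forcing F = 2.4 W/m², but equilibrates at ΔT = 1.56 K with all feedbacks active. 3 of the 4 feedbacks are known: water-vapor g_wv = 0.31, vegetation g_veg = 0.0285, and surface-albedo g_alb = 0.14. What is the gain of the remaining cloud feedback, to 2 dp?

Amplification A = ΔT/ΔT₀ = 1.56/0.75 = 2.08.
Total gain g = 1 − 1/A = 1 − 1/2.08 = 0.5192.
Known gains sum to 0.31 + 0.0285 + 0.14 = 0.4785.
g_cld = 0.5192 − 0.4785 = 0.04.

0.04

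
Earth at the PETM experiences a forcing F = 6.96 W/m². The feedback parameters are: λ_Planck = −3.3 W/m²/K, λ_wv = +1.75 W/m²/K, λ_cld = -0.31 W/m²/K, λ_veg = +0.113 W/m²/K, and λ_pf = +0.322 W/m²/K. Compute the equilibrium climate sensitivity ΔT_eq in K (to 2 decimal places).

4.88 K

Net feedback parameter λ = (−3.3) + (+1.75) + (-0.31) + (+0.113) + (+0.322) = -1.425 W/m²/K.
ΔT = −F/λ = −6.96/(-1.425) = 4.88 K.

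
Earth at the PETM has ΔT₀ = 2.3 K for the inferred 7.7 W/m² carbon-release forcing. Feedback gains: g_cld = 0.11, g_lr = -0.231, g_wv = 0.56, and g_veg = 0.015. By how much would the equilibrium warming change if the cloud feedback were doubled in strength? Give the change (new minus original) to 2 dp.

1.06 K

Original: g = 0.454, ΔT = 2.3/(1−0.454) = 4.2125 K.
With doubled cloud: g' = 0.564, ΔT' = 2.3/(1−0.564) = 5.2752 K.
Change = 5.2752 − 4.2125 = 1.06 K.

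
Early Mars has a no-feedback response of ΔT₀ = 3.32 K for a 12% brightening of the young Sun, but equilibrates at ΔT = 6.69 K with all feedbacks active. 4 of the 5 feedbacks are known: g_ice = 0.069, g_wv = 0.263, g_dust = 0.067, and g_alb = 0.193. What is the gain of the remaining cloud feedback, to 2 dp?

-0.09

Amplification A = ΔT/ΔT₀ = 6.69/3.32 = 2.015.
Total gain g = 1 − 1/A = 1 − 1/2.015 = 0.5037.
Known gains sum to 0.069 + 0.263 + 0.067 + 0.193 = 0.592.
g_cld = 0.5037 − 0.592 = -0.09.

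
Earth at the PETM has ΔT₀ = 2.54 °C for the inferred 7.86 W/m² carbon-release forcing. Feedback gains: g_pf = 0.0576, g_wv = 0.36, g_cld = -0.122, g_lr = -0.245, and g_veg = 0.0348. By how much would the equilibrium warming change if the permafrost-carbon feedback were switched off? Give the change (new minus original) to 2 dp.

Original: g = 0.0854, ΔT = 2.54/(1−0.0854) = 2.7772 °C.
Without permafrost-carbon: g' = 0.0278, ΔT' = 2.54/(1−0.0278) = 2.6126 °C.
Change = 2.6126 − 2.7772 = -0.16 °C.

-0.16 °C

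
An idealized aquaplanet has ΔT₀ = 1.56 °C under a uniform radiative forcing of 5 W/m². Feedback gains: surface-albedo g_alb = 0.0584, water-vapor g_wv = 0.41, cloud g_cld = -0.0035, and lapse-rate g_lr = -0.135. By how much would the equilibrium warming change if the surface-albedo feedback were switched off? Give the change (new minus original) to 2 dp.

Original: g = 0.3299, ΔT = 1.56/(1−0.3299) = 2.3280 °C.
Without surface-albedo: g' = 0.2715, ΔT' = 1.56/(1−0.2715) = 2.1414 °C.
Change = 2.1414 − 2.3280 = -0.19 °C.

-0.19 °C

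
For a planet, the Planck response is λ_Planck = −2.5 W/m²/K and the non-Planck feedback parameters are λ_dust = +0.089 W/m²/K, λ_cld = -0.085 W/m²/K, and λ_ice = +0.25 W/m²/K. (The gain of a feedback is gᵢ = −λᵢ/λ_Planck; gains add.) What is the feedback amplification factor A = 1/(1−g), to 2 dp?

1.11

Convert to gains: g_dust = 0.089/2.5 = 0.0356; g_cld = -0.085/2.5 = -0.034; g_ice = 0.25/2.5 = 0.1.
Total gain g = 0.1016.
A = 1/(1 − 0.1016) = 1.11.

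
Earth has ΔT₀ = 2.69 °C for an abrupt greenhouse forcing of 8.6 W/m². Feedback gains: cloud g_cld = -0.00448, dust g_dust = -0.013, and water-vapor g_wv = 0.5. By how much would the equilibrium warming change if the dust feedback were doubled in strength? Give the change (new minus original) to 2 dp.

Original: g = 0.48252, ΔT = 2.69/(1−0.48252) = 5.1983 °C.
With doubled dust: g' = 0.46952, ΔT' = 2.69/(1−0.46952) = 5.0709 °C.
Change = 5.0709 − 5.1983 = -0.13 °C.

-0.13 °C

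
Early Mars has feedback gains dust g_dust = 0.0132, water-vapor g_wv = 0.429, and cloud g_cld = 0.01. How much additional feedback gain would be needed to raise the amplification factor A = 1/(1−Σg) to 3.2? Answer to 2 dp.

Current total gain = 0.4522.
Target gain for A = 3.2: g* = 1 − 1/3.2 = 0.6875.
Additional gain needed = 0.6875 − 0.4522 = 0.24.

0.24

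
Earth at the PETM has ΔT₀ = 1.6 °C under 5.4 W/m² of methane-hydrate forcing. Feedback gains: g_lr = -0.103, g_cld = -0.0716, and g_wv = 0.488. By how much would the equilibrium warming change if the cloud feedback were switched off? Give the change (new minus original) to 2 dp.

Original: g = 0.3134, ΔT = 1.6/(1−0.3134) = 2.3303 °C.
Without cloud: g' = 0.385, ΔT' = 1.6/(1−0.385) = 2.6016 °C.
Change = 2.6016 − 2.3303 = 0.27 °C.

0.27 °C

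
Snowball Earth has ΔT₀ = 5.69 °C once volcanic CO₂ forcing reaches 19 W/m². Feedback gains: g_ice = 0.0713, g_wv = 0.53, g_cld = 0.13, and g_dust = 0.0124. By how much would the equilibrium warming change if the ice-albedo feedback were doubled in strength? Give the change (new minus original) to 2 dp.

8.56 °C

Original: g = 0.7437, ΔT = 5.69/(1−0.7437) = 22.2005 °C.
With doubled ice-albedo: g' = 0.815, ΔT' = 5.69/(1−0.815) = 30.7568 °C.
Change = 30.7568 − 22.2005 = 8.56 °C.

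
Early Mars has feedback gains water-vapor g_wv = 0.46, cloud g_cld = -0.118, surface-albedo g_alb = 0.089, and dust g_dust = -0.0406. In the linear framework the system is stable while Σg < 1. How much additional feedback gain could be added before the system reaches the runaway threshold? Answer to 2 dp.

Current total gain = 0.46 − 0.118 + 0.089 − 0.0406 = 0.3904.
Margin to runaway = 1 − 0.3904 = 0.61.

0.61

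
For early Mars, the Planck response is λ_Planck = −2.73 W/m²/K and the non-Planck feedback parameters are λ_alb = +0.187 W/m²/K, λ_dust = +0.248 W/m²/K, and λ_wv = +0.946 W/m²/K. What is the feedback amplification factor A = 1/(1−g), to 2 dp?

2.02

Convert to gains: g_alb = 0.187/2.73 = 0.0685; g_dust = 0.248/2.73 = 0.09084; g_wv = 0.946/2.73 = 0.3465.
Total gain g = 0.50584.
A = 1/(1 − 0.50584) = 2.02.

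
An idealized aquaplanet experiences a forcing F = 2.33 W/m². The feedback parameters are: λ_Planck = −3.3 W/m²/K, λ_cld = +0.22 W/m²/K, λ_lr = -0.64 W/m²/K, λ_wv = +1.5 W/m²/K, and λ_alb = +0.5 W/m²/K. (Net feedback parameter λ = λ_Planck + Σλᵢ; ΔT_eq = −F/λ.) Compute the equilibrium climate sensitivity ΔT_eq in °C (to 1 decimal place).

1.4 °C

Net feedback parameter λ = (−3.3) + (+0.22) + (-0.64) + (+1.5) + (+0.5) = -1.72 W/m²/K.
ΔT = −F/λ = −2.33/(-1.72) = 1.4 °C.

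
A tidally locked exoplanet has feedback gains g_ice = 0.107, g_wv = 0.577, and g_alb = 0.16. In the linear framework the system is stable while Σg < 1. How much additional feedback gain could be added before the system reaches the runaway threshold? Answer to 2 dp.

Current total gain = 0.107 + 0.577 + 0.16 = 0.844.
Margin to runaway = 1 − 0.844 = 0.16.

0.16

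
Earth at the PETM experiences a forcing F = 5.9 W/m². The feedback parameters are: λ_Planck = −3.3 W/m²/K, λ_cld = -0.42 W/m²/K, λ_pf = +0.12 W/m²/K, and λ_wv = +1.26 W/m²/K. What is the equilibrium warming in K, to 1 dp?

Net feedback parameter λ = (−3.3) + (-0.42) + (+0.12) + (+1.26) = -2.34 W/m²/K.
ΔT = −F/λ = −5.9/(-2.34) = 2.5 K.

2.5 K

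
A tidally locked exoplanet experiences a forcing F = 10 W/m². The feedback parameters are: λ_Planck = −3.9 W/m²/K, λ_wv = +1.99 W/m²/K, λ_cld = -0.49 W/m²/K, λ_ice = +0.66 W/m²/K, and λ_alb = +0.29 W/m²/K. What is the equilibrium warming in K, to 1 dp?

6.9 K

Net feedback parameter λ = (−3.9) + (+1.99) + (-0.49) + (+0.66) + (+0.29) = -1.45 W/m²/K.
ΔT = −F/λ = −10/(-1.45) = 6.9 K.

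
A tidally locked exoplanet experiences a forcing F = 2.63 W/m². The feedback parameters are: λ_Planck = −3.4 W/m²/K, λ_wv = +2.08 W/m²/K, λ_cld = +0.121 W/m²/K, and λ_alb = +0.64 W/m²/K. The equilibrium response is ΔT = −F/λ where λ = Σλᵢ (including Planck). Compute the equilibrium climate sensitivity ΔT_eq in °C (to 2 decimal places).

4.70 °C

Net feedback parameter λ = (−3.4) + (+2.08) + (+0.121) + (+0.64) = -0.559 W/m²/K.
ΔT = −F/λ = −2.63/(-0.559) = 4.70 °C.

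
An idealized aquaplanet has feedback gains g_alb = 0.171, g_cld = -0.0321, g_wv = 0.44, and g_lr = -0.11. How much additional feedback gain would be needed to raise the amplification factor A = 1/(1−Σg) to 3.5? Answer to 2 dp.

0.25

Current total gain = 0.4689.
Target gain for A = 3.5: g* = 1 − 1/3.5 = 0.7143.
Additional gain needed = 0.7143 − 0.4689 = 0.25.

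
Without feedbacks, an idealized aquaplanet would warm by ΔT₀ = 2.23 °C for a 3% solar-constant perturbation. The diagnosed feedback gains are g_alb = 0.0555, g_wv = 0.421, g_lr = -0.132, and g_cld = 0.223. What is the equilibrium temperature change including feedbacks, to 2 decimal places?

5.16 °C

Total gain g = 0.0555 + 0.421 − 0.132 + 0.223 = 0.5675.
Amplification A = 1/(1 − 0.5675) = 2.312.
ΔT = 2.23 × 2.312 = 5.16 °C.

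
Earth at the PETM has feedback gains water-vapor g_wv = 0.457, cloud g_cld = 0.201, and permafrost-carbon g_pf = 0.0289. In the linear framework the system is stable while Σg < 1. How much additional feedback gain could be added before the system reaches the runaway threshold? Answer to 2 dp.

0.31

Current total gain = 0.457 + 0.201 + 0.0289 = 0.6869.
Margin to runaway = 1 − 0.6869 = 0.31.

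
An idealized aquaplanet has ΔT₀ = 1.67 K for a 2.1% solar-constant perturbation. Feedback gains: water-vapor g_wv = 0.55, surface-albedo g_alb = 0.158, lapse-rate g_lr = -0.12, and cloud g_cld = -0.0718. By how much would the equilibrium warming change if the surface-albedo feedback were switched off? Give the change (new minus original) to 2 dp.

-0.85 K

Original: g = 0.5162, ΔT = 1.67/(1−0.5162) = 3.4518 K.
Without surface-albedo: g' = 0.3582, ΔT' = 1.67/(1−0.3582) = 2.6021 K.
Change = 2.6021 − 3.4518 = -0.85 K.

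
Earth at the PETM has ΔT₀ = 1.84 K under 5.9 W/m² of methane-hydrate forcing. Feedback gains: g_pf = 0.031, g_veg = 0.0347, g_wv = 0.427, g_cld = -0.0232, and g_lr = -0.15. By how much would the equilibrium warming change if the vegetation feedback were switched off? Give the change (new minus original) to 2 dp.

-0.13 K

Original: g = 0.3195, ΔT = 1.84/(1−0.3195) = 2.7039 K.
Without vegetation: g' = 0.2848, ΔT' = 1.84/(1−0.2848) = 2.5727 K.
Change = 2.5727 − 2.7039 = -0.13 K.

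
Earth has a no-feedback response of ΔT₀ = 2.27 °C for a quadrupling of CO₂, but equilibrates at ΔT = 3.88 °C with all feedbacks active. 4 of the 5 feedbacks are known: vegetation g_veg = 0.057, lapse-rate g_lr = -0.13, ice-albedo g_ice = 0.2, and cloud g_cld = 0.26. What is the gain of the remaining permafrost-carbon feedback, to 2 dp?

Amplification A = ΔT/ΔT₀ = 3.88/2.27 = 1.709.
Total gain g = 1 − 1/A = 1 − 1/1.709 = 0.4149.
Known gains sum to 0.057 − 0.13 + 0.2 + 0.26 = 0.387.
g_pf = 0.4149 − 0.387 = 0.03.

0.03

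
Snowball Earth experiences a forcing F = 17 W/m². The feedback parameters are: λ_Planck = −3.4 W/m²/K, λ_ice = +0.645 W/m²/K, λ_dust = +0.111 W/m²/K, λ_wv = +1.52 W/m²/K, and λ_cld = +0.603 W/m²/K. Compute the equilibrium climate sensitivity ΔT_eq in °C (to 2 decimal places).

Net feedback parameter λ = (−3.4) + (+0.645) + (+0.111) + (+1.52) + (+0.603) = -0.521 W/m²/K.
ΔT = −F/λ = −17/(-0.521) = 32.63 °C.

32.63 °C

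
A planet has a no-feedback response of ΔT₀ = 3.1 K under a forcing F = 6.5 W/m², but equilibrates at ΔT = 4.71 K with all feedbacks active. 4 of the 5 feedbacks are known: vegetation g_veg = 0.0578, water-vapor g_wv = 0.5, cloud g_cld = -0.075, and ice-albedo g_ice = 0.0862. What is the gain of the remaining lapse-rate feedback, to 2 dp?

Amplification A = ΔT/ΔT₀ = 4.71/3.1 = 1.519.
Total gain g = 1 − 1/A = 1 − 1/1.519 = 0.3417.
Known gains sum to 0.0578 + 0.5 − 0.075 + 0.0862 = 0.569.
g_lr = 0.3417 − 0.569 = -0.23.

-0.23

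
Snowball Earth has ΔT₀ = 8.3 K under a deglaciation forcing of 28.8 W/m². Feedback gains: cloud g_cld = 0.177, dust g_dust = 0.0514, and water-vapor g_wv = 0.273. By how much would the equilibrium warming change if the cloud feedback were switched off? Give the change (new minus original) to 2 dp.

Original: g = 0.5014, ΔT = 8.3/(1−0.5014) = 16.6466 K.
Without cloud: g' = 0.3244, ΔT' = 8.3/(1−0.3244) = 12.2854 K.
Change = 12.2854 − 16.6466 = -4.36 K.

-4.36 K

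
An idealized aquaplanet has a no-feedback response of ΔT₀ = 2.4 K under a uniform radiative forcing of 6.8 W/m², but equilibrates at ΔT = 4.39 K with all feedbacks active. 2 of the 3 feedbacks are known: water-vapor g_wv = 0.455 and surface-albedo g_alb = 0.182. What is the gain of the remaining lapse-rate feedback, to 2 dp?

-0.18

Amplification A = ΔT/ΔT₀ = 4.39/2.4 = 1.829.
Total gain g = 1 − 1/A = 1 − 1/1.829 = 0.4533.
Known gains sum to 0.455 + 0.182 = 0.637.
g_lr = 0.4533 − 0.637 = -0.18.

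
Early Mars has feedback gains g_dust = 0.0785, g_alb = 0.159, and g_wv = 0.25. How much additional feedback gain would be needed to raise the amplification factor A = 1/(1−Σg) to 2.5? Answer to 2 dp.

0.11

Current total gain = 0.4875.
Target gain for A = 2.5: g* = 1 − 1/2.5 = 0.6.
Additional gain needed = 0.6 − 0.4875 = 0.11.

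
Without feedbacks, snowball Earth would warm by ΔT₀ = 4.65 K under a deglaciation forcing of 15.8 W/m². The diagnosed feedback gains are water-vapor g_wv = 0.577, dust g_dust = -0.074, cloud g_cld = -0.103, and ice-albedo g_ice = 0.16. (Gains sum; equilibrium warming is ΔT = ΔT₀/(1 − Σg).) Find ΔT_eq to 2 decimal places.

Total gain g = 0.577 − 0.074 − 0.103 + 0.16 = 0.56.
Amplification A = 1/(1 − 0.56) = 2.273.
ΔT = 4.65 × 2.273 = 10.57 K.

10.57 K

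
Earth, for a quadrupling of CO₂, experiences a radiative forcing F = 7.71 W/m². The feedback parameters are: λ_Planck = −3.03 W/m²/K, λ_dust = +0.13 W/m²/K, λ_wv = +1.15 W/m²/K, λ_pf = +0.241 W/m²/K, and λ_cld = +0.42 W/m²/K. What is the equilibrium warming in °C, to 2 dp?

7.08 °C

Net feedback parameter λ = (−3.03) + (+0.13) + (+1.15) + (+0.241) + (+0.42) = -1.089 W/m²/K.
ΔT = −F/λ = −7.71/(-1.089) = 7.08 °C.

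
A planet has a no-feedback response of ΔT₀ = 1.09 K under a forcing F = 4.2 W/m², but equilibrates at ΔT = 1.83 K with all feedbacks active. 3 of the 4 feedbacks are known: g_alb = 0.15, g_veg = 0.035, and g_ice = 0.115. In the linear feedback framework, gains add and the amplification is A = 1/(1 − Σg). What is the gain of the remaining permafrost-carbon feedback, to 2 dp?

0.10

Amplification A = ΔT/ΔT₀ = 1.83/1.09 = 1.679.
Total gain g = 1 − 1/A = 1 − 1/1.679 = 0.4044.
Known gains sum to 0.15 + 0.035 + 0.115 = 0.3.
g_pf = 0.4044 − 0.3 = 0.10.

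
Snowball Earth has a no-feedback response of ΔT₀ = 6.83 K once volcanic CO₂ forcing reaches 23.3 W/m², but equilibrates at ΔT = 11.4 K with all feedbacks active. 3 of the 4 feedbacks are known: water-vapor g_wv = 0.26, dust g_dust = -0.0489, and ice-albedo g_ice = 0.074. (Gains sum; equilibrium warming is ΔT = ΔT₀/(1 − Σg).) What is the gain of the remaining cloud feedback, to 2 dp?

Amplification A = ΔT/ΔT₀ = 11.4/6.83 = 1.669.
Total gain g = 1 − 1/A = 1 − 1/1.669 = 0.4008.
Known gains sum to 0.26 − 0.0489 + 0.074 = 0.2851.
g_cld = 0.4008 − 0.2851 = 0.12.

0.12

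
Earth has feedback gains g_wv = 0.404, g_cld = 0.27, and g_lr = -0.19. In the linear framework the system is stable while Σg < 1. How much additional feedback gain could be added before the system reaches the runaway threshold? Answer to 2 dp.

Current total gain = 0.404 + 0.27 − 0.19 = 0.484.
Margin to runaway = 1 − 0.484 = 0.52.

0.52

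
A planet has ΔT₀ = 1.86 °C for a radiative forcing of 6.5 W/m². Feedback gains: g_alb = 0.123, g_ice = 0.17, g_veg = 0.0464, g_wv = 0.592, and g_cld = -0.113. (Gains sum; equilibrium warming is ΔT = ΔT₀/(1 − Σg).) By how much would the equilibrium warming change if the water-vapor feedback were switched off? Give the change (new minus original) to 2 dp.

-7.84 °C

Original: g = 0.8184, ΔT = 1.86/(1−0.8184) = 10.2423 °C.
Without water-vapor: g' = 0.2264, ΔT' = 1.86/(1−0.2264) = 2.4043 °C.
Change = 2.4043 − 10.2423 = -7.84 °C.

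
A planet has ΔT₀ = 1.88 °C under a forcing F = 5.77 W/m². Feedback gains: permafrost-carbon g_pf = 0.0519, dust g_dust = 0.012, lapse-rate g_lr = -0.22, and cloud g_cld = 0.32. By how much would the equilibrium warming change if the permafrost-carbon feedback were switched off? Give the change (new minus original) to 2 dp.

-0.13 °C

Original: g = 0.1639, ΔT = 1.88/(1−0.1639) = 2.2485 °C.
Without permafrost-carbon: g' = 0.112, ΔT' = 1.88/(1−0.112) = 2.1171 °C.
Change = 2.1171 − 2.2485 = -0.13 °C.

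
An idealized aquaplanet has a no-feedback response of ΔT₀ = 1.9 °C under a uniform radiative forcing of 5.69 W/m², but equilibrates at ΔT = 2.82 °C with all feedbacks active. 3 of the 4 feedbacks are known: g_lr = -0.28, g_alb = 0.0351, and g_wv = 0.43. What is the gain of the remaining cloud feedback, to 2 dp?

0.14

Amplification A = ΔT/ΔT₀ = 2.82/1.9 = 1.484.
Total gain g = 1 − 1/A = 1 − 1/1.484 = 0.3261.
Known gains sum to -0.28 + 0.0351 + 0.43 = 0.1851.
g_cld = 0.3261 − 0.1851 = 0.14.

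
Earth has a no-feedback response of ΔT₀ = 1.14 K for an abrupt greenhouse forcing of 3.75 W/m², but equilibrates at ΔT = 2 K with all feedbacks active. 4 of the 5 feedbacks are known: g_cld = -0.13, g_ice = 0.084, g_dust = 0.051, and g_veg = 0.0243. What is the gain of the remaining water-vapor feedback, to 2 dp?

0.40

Amplification A = ΔT/ΔT₀ = 2/1.14 = 1.754.
Total gain g = 1 − 1/A = 1 − 1/1.754 = 0.4299.
Known gains sum to -0.13 + 0.084 + 0.051 + 0.0243 = 0.0293.
g_wv = 0.4299 − 0.0293 = 0.40.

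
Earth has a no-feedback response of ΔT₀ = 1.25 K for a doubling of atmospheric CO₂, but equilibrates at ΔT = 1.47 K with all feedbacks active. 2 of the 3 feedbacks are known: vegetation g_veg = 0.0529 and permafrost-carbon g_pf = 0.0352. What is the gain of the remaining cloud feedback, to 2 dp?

0.06

Amplification A = ΔT/ΔT₀ = 1.47/1.25 = 1.176.
Total gain g = 1 − 1/A = 1 − 1/1.176 = 0.1497.
Known gains sum to 0.0529 + 0.0352 = 0.0881.
g_cld = 0.1497 − 0.0881 = 0.06.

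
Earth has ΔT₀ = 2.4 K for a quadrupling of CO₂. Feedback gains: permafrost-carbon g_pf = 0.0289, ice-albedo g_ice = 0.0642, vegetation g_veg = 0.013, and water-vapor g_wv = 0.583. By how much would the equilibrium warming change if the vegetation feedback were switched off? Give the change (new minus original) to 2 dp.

-0.31 K

Original: g = 0.6891, ΔT = 2.4/(1−0.6891) = 7.7195 K.
Without vegetation: g' = 0.6761, ΔT' = 2.4/(1−0.6761) = 7.4097 K.
Change = 7.4097 − 7.7195 = -0.31 K.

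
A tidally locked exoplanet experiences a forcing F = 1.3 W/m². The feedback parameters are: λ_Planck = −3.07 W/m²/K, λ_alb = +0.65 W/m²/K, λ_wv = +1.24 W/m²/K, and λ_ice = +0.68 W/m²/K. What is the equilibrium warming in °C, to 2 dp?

2.60 °C

Net feedback parameter λ = (−3.07) + (+0.65) + (+1.24) + (+0.68) = -0.5 W/m²/K.
ΔT = −F/λ = −1.3/(-0.5) = 2.60 °C.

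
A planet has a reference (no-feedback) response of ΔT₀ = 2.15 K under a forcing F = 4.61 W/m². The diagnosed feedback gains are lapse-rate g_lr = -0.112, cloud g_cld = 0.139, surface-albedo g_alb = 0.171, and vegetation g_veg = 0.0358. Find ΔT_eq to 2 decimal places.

2.81 K

Total gain g = -0.112 + 0.139 + 0.171 + 0.0358 = 0.2338.
Amplification A = 1/(1 − 0.2338) = 1.305.
ΔT = 2.15 × 1.305 = 2.81 K.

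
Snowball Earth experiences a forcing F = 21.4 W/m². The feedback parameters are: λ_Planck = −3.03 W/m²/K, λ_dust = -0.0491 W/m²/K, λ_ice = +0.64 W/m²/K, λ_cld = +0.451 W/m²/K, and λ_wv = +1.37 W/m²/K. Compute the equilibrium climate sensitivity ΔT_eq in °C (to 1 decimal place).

34.6 °C

Net feedback parameter λ = (−3.03) + (-0.0491) + (+0.64) + (+0.451) + (+1.37) = -0.6181 W/m²/K.
ΔT = −F/λ = −21.4/(-0.6181) = 34.6 °C.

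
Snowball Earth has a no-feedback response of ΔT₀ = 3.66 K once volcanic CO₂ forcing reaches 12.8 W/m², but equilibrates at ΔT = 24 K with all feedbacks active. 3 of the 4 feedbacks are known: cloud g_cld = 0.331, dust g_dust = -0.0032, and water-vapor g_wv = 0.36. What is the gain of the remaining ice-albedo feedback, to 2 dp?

Amplification A = ΔT/ΔT₀ = 24/3.66 = 6.557.
Total gain g = 1 − 1/A = 1 − 1/6.557 = 0.8475.
Known gains sum to 0.331 − 0.0032 + 0.36 = 0.6878.
g_ice = 0.8475 − 0.6878 = 0.16.

0.16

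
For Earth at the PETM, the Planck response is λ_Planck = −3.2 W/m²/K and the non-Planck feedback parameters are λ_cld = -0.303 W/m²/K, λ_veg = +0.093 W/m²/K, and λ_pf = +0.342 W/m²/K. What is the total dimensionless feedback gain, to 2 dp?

Convert to gains: g_cld = -0.303/3.2 = -0.09469; g_veg = 0.093/3.2 = 0.02906; g_pf = 0.342/3.2 = 0.1069.
Total gain g = 0.04127.

0.04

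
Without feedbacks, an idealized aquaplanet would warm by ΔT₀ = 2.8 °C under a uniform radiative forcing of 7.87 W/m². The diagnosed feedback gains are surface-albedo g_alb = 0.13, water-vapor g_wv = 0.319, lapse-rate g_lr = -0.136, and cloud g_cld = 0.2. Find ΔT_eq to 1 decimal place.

Total gain g = 0.13 + 0.319 − 0.136 + 0.2 = 0.513.
Amplification A = 1/(1 − 0.513) = 2.053.
ΔT = 2.8 × 2.053 = 5.7 °C.

5.7 °C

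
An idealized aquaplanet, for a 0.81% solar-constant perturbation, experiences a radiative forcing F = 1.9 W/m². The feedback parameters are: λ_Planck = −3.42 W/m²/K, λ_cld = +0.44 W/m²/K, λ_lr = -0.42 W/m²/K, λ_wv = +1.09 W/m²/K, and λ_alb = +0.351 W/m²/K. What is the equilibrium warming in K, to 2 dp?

0.97 K

Net feedback parameter λ = (−3.42) + (+0.44) + (-0.42) + (+1.09) + (+0.351) = -1.959 W/m²/K.
ΔT = −F/λ = −1.9/(-1.959) = 0.97 K.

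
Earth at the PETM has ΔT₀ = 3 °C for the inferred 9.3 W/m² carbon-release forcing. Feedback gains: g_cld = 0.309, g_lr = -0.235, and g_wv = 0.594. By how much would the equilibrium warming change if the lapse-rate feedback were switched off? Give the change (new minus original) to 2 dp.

21.89 °C

Original: g = 0.668, ΔT = 3/(1−0.668) = 9.0361 °C.
Without lapse-rate: g' = 0.903, ΔT' = 3/(1−0.903) = 30.9278 °C.
Change = 30.9278 − 9.0361 = 21.89 °C.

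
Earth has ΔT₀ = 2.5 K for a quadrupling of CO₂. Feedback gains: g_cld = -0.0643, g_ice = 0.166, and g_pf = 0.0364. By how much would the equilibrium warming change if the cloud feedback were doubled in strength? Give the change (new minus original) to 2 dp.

-0.20 K

Original: g = 0.1381, ΔT = 2.5/(1−0.1381) = 2.9006 K.
With doubled cloud: g' = 0.0738, ΔT' = 2.5/(1−0.0738) = 2.6992 K.
Change = 2.6992 − 2.9006 = -0.20 K.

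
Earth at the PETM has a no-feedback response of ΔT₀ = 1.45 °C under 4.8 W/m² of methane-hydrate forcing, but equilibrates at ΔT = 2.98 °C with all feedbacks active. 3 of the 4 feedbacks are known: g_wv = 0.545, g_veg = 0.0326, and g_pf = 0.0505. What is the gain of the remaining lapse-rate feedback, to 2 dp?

-0.11

Amplification A = ΔT/ΔT₀ = 2.98/1.45 = 2.055.
Total gain g = 1 − 1/A = 1 − 1/2.055 = 0.5134.
Known gains sum to 0.545 + 0.0326 + 0.0505 = 0.6281.
g_lr = 0.5134 − 0.6281 = -0.11.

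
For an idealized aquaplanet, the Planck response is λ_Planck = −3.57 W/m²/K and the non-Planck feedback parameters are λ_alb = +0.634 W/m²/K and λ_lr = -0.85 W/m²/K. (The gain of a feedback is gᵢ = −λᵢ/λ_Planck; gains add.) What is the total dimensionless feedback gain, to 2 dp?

Convert to gains: g_alb = 0.634/3.57 = 0.1776; g_lr = -0.85/3.57 = -0.2381.
Total gain g = -0.0605.

-0.06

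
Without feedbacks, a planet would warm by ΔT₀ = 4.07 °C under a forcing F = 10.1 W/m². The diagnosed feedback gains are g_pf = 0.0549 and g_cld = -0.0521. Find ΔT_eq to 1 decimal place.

Total gain g = 0.0549 − 0.0521 = 0.0028.
Amplification A = 1/(1 − 0.0028) = 1.003.
ΔT = 4.07 × 1.003 = 4.1 °C.

4.1 °C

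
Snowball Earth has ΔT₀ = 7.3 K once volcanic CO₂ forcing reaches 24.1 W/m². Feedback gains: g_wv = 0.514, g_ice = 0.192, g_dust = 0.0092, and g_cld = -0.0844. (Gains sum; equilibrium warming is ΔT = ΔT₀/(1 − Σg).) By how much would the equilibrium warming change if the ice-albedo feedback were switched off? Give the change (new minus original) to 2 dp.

-6.76 K

Original: g = 0.6308, ΔT = 7.3/(1−0.6308) = 19.7725 K.
Without ice-albedo: g' = 0.4388, ΔT' = 7.3/(1−0.4388) = 13.0078 K.
Change = 13.0078 − 19.7725 = -6.76 K.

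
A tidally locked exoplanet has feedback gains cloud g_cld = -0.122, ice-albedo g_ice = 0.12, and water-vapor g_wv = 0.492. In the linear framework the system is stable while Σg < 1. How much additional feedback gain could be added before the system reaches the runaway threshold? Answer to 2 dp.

Current total gain = -0.122 + 0.12 + 0.492 = 0.49.
Margin to runaway = 1 − 0.49 = 0.51.

0.51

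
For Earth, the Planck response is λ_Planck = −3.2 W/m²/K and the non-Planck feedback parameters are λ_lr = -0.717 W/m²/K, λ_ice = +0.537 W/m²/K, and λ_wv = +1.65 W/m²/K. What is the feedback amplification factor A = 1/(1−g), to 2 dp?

Convert to gains: g_lr = -0.717/3.2 = -0.2241; g_ice = 0.537/3.2 = 0.1678; g_wv = 1.65/3.2 = 0.5156.
Total gain g = 0.4593.
A = 1/(1 − 0.4593) = 1.85.

1.85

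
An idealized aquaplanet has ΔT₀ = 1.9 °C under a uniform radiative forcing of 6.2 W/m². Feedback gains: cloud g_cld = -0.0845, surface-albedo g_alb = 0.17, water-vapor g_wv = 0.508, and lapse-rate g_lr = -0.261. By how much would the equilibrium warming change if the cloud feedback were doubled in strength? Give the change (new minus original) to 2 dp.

Original: g = 0.3325, ΔT = 1.9/(1−0.3325) = 2.8464 °C.
With doubled cloud: g' = 0.248, ΔT' = 1.9/(1−0.248) = 2.5266 °C.
Change = 2.5266 − 2.8464 = -0.32 °C.

-0.32 °C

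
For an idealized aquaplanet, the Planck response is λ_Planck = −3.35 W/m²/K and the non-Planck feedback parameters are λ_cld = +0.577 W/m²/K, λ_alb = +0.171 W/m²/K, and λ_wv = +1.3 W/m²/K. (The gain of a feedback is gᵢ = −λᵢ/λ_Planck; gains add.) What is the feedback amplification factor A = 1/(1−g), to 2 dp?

2.57

Convert to gains: g_cld = 0.577/3.35 = 0.1722; g_alb = 0.171/3.35 = 0.05104; g_wv = 1.3/3.35 = 0.3881.
Total gain g = 0.61134.
A = 1/(1 − 0.61134) = 2.57.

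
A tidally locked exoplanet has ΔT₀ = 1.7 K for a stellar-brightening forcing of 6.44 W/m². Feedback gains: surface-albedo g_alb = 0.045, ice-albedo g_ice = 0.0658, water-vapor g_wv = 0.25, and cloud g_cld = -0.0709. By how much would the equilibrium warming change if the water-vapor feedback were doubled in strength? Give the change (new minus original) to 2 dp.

1.30 K

Original: g = 0.2899, ΔT = 1.7/(1−0.2899) = 2.3940 K.
With doubled water-vapor: g' = 0.5399, ΔT' = 1.7/(1−0.5399) = 3.6948 K.
Change = 3.6948 − 2.3940 = 1.30 K.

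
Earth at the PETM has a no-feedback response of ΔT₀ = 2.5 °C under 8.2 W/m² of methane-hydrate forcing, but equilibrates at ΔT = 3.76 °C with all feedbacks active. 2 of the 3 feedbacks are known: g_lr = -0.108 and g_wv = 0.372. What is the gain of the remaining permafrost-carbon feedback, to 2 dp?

0.07

Amplification A = ΔT/ΔT₀ = 3.76/2.5 = 1.504.
Total gain g = 1 − 1/A = 1 − 1/1.504 = 0.3351.
Known gains sum to -0.108 + 0.372 = 0.264.
g_pf = 0.3351 − 0.264 = 0.07.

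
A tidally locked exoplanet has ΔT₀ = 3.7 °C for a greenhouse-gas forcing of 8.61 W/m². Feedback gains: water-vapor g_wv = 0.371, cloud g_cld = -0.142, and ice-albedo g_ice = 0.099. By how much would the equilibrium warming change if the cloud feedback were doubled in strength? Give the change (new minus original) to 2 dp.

-0.96 °C

Original: g = 0.328, ΔT = 3.7/(1−0.328) = 5.5060 °C.
With doubled cloud: g' = 0.186, ΔT' = 3.7/(1−0.186) = 4.5455 °C.
Change = 4.5455 − 5.5060 = -0.96 °C.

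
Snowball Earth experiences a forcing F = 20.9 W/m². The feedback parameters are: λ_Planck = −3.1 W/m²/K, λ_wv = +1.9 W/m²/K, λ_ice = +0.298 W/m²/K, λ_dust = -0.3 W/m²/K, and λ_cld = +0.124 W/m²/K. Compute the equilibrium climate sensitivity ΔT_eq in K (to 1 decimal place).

19.4 K

Net feedback parameter λ = (−3.1) + (+1.9) + (+0.298) + (-0.3) + (+0.124) = -1.078 W/m²/K.
ΔT = −F/λ = −20.9/(-1.078) = 19.4 K.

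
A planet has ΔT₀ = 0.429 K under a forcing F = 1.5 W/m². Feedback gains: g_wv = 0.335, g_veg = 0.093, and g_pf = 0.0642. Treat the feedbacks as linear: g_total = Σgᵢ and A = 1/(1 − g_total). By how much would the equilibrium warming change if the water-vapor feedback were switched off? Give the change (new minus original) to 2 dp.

Original: g = 0.4922, ΔT = 0.429/(1−0.4922) = 0.8448 K.
Without water-vapor: g' = 0.1572, ΔT' = 0.429/(1−0.1572) = 0.5090 K.
Change = 0.5090 − 0.8448 = -0.34 K.

-0.34 K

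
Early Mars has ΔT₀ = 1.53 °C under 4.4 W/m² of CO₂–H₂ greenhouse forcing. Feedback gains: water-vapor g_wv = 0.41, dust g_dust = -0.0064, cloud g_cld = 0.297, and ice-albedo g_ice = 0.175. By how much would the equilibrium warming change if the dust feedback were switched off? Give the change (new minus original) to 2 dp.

Original: g = 0.8756, ΔT = 1.53/(1−0.8756) = 12.2990 °C.
Without dust: g' = 0.882, ΔT' = 1.53/(1−0.882) = 12.9661 °C.
Change = 12.9661 − 12.2990 = 0.67 °C.

0.67 °C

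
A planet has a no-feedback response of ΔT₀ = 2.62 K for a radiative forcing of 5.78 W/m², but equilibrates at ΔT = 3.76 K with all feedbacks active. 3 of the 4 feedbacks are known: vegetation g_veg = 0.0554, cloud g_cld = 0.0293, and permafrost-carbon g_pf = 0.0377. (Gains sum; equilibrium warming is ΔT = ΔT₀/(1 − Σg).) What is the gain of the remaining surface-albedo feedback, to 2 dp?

Amplification A = ΔT/ΔT₀ = 3.76/2.62 = 1.435.
Total gain g = 1 − 1/A = 1 − 1/1.435 = 0.3031.
Known gains sum to 0.0554 + 0.0293 + 0.0377 = 0.1224.
g_alb = 0.3031 − 0.1224 = 0.18.

0.18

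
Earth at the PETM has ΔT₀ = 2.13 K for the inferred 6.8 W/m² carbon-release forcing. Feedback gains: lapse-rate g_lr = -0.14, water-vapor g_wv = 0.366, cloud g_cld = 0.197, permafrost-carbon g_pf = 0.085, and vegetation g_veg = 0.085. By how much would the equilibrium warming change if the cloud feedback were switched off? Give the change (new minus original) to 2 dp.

Original: g = 0.593, ΔT = 2.13/(1−0.593) = 5.2334 K.
Without cloud: g' = 0.396, ΔT' = 2.13/(1−0.396) = 3.5265 K.
Change = 3.5265 − 5.2334 = -1.71 K.

-1.71 K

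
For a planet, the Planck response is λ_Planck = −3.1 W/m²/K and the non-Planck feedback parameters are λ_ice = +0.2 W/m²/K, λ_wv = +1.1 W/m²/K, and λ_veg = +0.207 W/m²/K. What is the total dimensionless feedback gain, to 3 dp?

Convert to gains: g_ice = 0.2/3.1 = 0.06452; g_wv = 1.1/3.1 = 0.3548; g_veg = 0.207/3.1 = 0.06677.
Total gain g = 0.48609.

0.486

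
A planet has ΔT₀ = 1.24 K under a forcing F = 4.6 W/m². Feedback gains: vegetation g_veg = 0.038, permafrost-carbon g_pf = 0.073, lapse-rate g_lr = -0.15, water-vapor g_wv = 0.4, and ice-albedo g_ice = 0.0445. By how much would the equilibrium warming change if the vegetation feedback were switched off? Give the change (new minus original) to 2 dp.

Original: g = 0.4055, ΔT = 1.24/(1−0.4055) = 2.0858 K.
Without vegetation: g' = 0.3675, ΔT' = 1.24/(1−0.3675) = 1.9605 K.
Change = 1.9605 − 2.0858 = -0.13 K.

-0.13 K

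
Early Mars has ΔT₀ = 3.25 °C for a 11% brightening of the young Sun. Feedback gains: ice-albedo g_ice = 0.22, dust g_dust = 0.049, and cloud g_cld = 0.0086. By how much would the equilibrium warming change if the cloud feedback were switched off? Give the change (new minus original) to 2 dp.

Original: g = 0.2776, ΔT = 3.25/(1−0.2776) = 4.4989 °C.
Without cloud: g' = 0.269, ΔT' = 3.25/(1−0.269) = 4.4460 °C.
Change = 4.4460 − 4.4989 = -0.05 °C.

-0.05 °C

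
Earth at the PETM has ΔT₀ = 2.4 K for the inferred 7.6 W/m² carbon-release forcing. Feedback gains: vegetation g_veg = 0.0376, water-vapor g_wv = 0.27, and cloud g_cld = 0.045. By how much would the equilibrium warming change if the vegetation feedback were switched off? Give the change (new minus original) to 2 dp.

Original: g = 0.3526, ΔT = 2.4/(1−0.3526) = 3.7071 K.
Without vegetation: g' = 0.315, ΔT' = 2.4/(1−0.315) = 3.5036 K.
Change = 3.5036 − 3.7071 = -0.20 K.

-0.20 K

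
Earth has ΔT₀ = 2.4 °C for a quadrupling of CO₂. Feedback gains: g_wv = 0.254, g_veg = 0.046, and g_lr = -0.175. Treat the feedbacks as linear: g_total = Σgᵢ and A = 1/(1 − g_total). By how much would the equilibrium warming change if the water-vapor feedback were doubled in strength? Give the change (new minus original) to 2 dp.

1.12 °C

Original: g = 0.125, ΔT = 2.4/(1−0.125) = 2.7429 °C.
With doubled water-vapor: g' = 0.379, ΔT' = 2.4/(1−0.379) = 3.8647 °C.
Change = 3.8647 − 2.7429 = 1.12 °C.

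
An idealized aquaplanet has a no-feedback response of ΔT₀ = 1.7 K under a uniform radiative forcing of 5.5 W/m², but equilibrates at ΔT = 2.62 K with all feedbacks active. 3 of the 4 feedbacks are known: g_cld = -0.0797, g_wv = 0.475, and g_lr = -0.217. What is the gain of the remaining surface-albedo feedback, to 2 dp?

Amplification A = ΔT/ΔT₀ = 2.62/1.7 = 1.541.
Total gain g = 1 − 1/A = 1 − 1/1.541 = 0.3511.
Known gains sum to -0.0797 + 0.475 − 0.217 = 0.1783.
g_alb = 0.3511 − 0.1783 = 0.17.

0.17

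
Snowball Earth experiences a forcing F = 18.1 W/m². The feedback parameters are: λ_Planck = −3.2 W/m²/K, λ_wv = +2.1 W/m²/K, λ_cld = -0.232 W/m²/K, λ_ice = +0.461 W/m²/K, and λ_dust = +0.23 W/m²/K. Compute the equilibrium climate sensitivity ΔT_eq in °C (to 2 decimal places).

28.24 °C

Net feedback parameter λ = (−3.2) + (+2.1) + (-0.232) + (+0.461) + (+0.23) = -0.641 W/m²/K.
ΔT = −F/λ = −18.1/(-0.641) = 28.24 °C.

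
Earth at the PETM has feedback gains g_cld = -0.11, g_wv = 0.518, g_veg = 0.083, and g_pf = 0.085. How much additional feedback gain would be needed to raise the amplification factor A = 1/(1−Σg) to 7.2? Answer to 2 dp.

Current total gain = 0.576.
Target gain for A = 7.2: g* = 1 − 1/7.2 = 0.8611.
Additional gain needed = 0.8611 − 0.576 = 0.29.

0.29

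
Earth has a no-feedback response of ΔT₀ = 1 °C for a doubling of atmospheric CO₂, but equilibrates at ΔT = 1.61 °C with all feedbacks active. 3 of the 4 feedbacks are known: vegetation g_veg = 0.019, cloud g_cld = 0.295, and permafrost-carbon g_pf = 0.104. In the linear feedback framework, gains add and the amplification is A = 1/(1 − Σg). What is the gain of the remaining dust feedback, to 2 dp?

Amplification A = ΔT/ΔT₀ = 1.61/1 = 1.61.
Total gain g = 1 − 1/A = 1 − 1/1.61 = 0.3789.
Known gains sum to 0.019 + 0.295 + 0.104 = 0.418.
g_dust = 0.3789 − 0.418 = -0.04.

-0.04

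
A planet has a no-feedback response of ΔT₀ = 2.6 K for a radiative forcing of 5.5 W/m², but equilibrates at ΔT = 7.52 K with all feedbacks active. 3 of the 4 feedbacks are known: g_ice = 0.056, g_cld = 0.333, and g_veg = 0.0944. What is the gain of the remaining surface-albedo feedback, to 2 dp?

Amplification A = ΔT/ΔT₀ = 7.52/2.6 = 2.892.
Total gain g = 1 − 1/A = 1 − 1/2.892 = 0.6542.
Known gains sum to 0.056 + 0.333 + 0.0944 = 0.4834.
g_alb = 0.6542 − 0.4834 = 0.17.

0.17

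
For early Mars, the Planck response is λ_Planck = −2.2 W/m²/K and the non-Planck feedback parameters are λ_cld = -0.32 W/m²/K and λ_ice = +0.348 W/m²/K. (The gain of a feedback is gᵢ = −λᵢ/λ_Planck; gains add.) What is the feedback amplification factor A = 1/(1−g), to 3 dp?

Convert to gains: g_cld = -0.32/2.2 = -0.1455; g_ice = 0.348/2.2 = 0.1582.
Total gain g = 0.0127.
A = 1/(1 − 0.0127) = 1.013.

1.013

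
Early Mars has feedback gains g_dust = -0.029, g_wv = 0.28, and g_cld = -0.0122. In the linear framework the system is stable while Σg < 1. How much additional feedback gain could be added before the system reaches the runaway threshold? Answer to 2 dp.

Current total gain = -0.029 + 0.28 − 0.0122 = 0.2388.
Margin to runaway = 1 − 0.2388 = 0.76.

0.76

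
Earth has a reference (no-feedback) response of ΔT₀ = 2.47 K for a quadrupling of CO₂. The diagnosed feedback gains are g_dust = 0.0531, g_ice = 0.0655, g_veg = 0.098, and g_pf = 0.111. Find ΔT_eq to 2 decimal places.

Total gain g = 0.0531 + 0.0655 + 0.098 + 0.111 = 0.3276.
Amplification A = 1/(1 − 0.3276) = 1.487.
ΔT = 2.47 × 1.487 = 3.67 K.

3.67 K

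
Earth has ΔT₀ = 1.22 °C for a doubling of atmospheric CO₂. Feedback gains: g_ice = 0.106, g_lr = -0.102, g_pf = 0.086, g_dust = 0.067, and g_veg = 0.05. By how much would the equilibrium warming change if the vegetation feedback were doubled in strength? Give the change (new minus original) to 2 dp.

Original: g = 0.207, ΔT = 1.22/(1−0.207) = 1.5385 °C.
With doubled vegetation: g' = 0.257, ΔT' = 1.22/(1−0.257) = 1.6420 °C.
Change = 1.6420 − 1.5385 = 0.10 °C.

0.10 °C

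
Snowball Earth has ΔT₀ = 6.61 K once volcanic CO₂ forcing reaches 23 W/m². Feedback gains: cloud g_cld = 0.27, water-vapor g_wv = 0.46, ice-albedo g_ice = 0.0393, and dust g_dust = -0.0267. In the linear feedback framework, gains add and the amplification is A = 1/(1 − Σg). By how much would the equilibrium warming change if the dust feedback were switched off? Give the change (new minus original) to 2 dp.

Original: g = 0.7426, ΔT = 6.61/(1−0.7426) = 25.6799 K.
Without dust: g' = 0.7693, ΔT' = 6.61/(1−0.7693) = 28.6519 K.
Change = 28.6519 − 25.6799 = 2.97 K.

2.97 K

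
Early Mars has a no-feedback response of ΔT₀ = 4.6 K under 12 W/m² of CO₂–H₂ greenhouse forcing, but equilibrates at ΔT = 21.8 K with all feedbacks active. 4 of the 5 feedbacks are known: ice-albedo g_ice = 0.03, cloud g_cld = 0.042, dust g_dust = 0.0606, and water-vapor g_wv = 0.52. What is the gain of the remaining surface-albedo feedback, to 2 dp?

0.14

Amplification A = ΔT/ΔT₀ = 21.8/4.6 = 4.739.
Total gain g = 1 − 1/A = 1 − 1/4.739 = 0.789.
Known gains sum to 0.03 + 0.042 + 0.0606 + 0.52 = 0.6526.
g_alb = 0.789 − 0.6526 = 0.14.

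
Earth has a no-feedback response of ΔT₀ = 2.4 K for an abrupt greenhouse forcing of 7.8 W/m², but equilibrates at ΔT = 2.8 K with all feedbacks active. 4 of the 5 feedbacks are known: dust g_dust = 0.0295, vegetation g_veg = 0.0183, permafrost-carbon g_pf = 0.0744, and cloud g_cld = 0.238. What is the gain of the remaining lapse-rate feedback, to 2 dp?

Amplification A = ΔT/ΔT₀ = 2.8/2.4 = 1.167.
Total gain g = 1 − 1/A = 1 − 1/1.167 = 0.1431.
Known gains sum to 0.0295 + 0.0183 + 0.0744 + 0.238 = 0.3602.
g_lr = 0.1431 − 0.3602 = -0.22.

-0.22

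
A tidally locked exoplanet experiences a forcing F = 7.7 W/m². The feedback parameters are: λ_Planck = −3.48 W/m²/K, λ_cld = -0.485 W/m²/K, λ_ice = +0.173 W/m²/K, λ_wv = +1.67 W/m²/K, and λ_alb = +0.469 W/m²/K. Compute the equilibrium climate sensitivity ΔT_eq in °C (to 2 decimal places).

4.66 °C

Net feedback parameter λ = (−3.48) + (-0.485) + (+0.173) + (+1.67) + (+0.469) = -1.653 W/m²/K.
ΔT = −F/λ = −7.7/(-1.653) = 4.66 °C.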